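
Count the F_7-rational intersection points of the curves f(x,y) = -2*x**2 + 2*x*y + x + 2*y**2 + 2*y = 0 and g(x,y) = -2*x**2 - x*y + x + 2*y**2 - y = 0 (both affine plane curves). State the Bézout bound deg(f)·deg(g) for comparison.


Common zeros: {(0, 0), (4, 0)}; count = 2; Bézout bound = 4.

deg(f) = 2, deg(g) = 2, so Bézout bound = 4.
Scan x ∈ F_7. For each x, list the y ∈ F_7 with f(x, y) ≡ 0 and those with g(x, y) ≡ 0 (mod 7); the common zeros in that column are the intersection.
  x = 0: f ≡ 0 at y ∈ {0, 6}; g ≡ 0 at y ∈ {0, 4}; common: {0}.
  x = 1: f ≡ 0 at y ∈ ∅; g ≡ 0 at y ∈ ∅; common: ∅.
  x = 2: f ≡ 0 at y ∈ {2}; g ≡ 0 at y ∈ {1, 4}; common: ∅.
  x = 3: f ≡ 0 at y ∈ {4, 6}; g ≡ 0 at y ∈ ∅; common: ∅.
  x = 4: f ≡ 0 at y ∈ {0, 2}; g ≡ 0 at y ∈ {0, 6}; common: {0}.
  x = 5: f ≡ 0 at y ∈ {4}; g ≡ 0 at y ∈ {1, 2}; common: ∅.
  x = 6: f ≡ 0 at y ∈ ∅; g ≡ 0 at y ∈ ∅; common: ∅.
Collecting: common zeros = {(0, 0), (4, 0)}, so the count is 2.
Comparison with the Bézout bound: 2 ≤ 4 = deg(f)·deg(g), as expected for curves with no common component (the affine F_7-count falls short of the bound because intersections may lie at infinity, over extension fields, or carry multiplicity).


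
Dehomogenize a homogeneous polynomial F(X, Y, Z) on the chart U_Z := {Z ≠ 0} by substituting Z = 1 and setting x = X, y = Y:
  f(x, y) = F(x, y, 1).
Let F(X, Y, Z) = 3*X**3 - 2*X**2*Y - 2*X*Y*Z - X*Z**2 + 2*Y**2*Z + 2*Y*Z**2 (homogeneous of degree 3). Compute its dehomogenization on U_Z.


f(x, y) = 3*x**3 - 2*x**2*y - 2*x*y - x + 2*y**2 + 2*y

On U_Z we set Z = 1. Each monomial c·X^i·Y^j·Z^k in F becomes c·x^i·y^j·1^k = c·x^i·y^j.
Substituting Z = 1: F(X, Y, 1) = 3*x**3 - 2*x**2*y - 2*x*y - x + 2*y**2 + 2*y.
Note: deg(f) ≤ deg(F) = 3; strict inequality happens when F is divisible by Z (lost terms).


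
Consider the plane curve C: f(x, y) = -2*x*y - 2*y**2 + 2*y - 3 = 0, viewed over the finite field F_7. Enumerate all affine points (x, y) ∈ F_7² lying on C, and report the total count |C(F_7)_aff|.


Affine F_7-points: {(0, 2), (0, 6), (1, 3), (1, 4), (2, 1), (2, 5)}; count = 6.

For each of the 49 pairs (x, y) ∈ F_7², evaluate f(x, y) mod 7. Record the zeros.
  x = 0: [0↦4, 1↦4, 2↦0, 3↦6, 4↦1, 5↦6, 6↦0]  zeros at y ∈ {2, 6}
  x = 1: [0↦4, 1↦2, 2↦3, 3↦0, 4↦0, 5↦3, 6↦2]  zeros at y ∈ {3, 4}
  x = 2: [0↦4, 1↦0, 2↦6, 3↦1, 4↦6, 5↦0, 6↦4]  zeros at y ∈ {1, 5}
  x = 3: [0↦4, 1↦5, 2↦2, 3↦2, 4↦5, 5↦4, 6↦6]  zeros at y ∈ ∅
  x = 4: [0↦4, 1↦3, 2↦5, 3↦3, 4↦4, 5↦1, 6↦1]  zeros at y ∈ ∅
  x = 5: [0↦4, 1↦1, 2↦1, 3↦4, 4↦3, 5↦5, 6↦3]  zeros at y ∈ ∅
  x = 6: [0↦4, 1↦6, 2↦4, 3↦5, 4↦2, 5↦2, 6↦5]  zeros at y ∈ ∅
Collecting zeros: affine points = {(0, 2), (0, 6), (1, 3), (1, 4), (2, 1), (2, 5)}.
Total count |C(F_7)_aff| = 6.


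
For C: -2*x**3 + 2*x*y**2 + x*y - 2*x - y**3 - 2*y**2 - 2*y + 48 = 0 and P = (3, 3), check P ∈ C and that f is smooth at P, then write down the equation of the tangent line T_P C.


Tangent line at P: -35*x - 2*y + 111 = 0.

Step 1: f(3, 3) = 0, so P lies on C.
Step 2: partial derivatives
  f_x(x, y) = -6*x**2 + 2*y**2 + y - 2, f_y(x, y) = 4*x*y + x - 3*y**2 - 4*y - 2.
  f_x(P) = -35, f_y(P) = -2 (gradient nonzero, so P is smooth).
Step 3: tangent line at P: -35·(x − 3) + -2·(y − 3) = 0.
Expanding: -35*x - 2*y + 111 = 0.


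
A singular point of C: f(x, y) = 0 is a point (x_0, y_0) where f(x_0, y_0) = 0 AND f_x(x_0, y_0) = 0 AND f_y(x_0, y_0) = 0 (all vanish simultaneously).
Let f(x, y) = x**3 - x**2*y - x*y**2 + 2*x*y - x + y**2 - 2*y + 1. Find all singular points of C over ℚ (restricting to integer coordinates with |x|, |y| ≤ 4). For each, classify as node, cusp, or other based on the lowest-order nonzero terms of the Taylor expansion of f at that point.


Singular points: {(0, 1)}; classification: node.

Compute partial derivatives:
  f_x = 3*x**2 - 2*x*y - y**2 + 2*y - 1.
  f_y = -x**2 - 2*x*y + 2*x + 2*y - 2.
Scan x_0 ∈ {−4, ..., 4}. For each x_0, f_y(x_0, y) is a polynomial in y; find its integer roots y ∈ {−4, ..., 4}, then test f_x and f at those candidates.
  x = -4: f_y(-4, y) = 10*y - 26; no integer root y with |y| ≤ 4.
  x = -3: f_y(-3, y) = 8*y - 17; no integer root y with |y| ≤ 4.
  x = -2: f_y(-2, y) = 6*y - 10; no integer root y with |y| ≤ 4.
  x = -1: f_y(-1, y) = 4*y - 5; no integer root y with |y| ≤ 4.
  x = 0: f_y(0, y) = 2*y - 2; vanishes at y ∈ {1}. (0, 1): f_x = 0, f = 0 — SINGULAR.
  x = 1: f_y(1, y) = -1; no integer root y with |y| ≤ 4.
  x = 2: f_y(2, y) = -2*y - 2; vanishes at y ∈ {-1}. (2, -1): f_x = 12 ≠ 0.
  x = 3: f_y(3, y) = -4*y - 5; no integer root y with |y| ≤ 4.
  x = 4: f_y(4, y) = -6*y - 10; no integer root y with |y| ≤ 4.
Only singular point on the grid: (0, 1).
Classify: substitute x = 0 + u, y = 1 + v and expand: f = u**3 - u**2*v - u**2 - u*v**2 + v**2.
No constant or linear terms (consistent with a singular point). Quadratic part: -u**2 + v**2. Cubic part: u**3 - u**2*v - u*v**2.
The quadratic part v**2 - u**2 = (v − u)(v + u) splits into two distinct linear factors, so there are two distinct tangent lines y − 1 = ±(x − 0) — this is a node (ordinary double point).
Classification: node.


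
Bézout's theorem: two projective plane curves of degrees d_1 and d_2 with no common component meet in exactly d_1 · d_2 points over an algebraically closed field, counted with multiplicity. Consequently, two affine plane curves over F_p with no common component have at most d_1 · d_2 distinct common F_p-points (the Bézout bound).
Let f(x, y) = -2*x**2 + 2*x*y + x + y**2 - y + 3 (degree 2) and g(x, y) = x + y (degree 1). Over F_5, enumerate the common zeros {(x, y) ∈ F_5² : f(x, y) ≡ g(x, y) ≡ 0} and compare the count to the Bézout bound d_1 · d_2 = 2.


Common zeros: {(2, 3)}; count = 1; Bézout bound = 2.

deg(f) = 2, deg(g) = 1, so Bézout bound = 2.
Scan x ∈ F_5. For each x, list the y ∈ F_5 with f(x, y) ≡ 0 and those with g(x, y) ≡ 0 (mod 5); the common zeros in that column are the intersection.
  x = 0: f ≡ 0 at y ∈ {2, 4}; g ≡ 0 at y ∈ {0}; common: ∅.
  x = 1: f ≡ 0 at y ∈ ∅; g ≡ 0 at y ∈ {4}; common: ∅.
  x = 2: f ≡ 0 at y ∈ {3, 4}; g ≡ 0 at y ∈ {3}; common: {3}.
  x = 3: f ≡ 0 at y ∈ ∅; g ≡ 0 at y ∈ {2}; common: ∅.
  x = 4: f ≡ 0 at y ∈ {0, 3}; g ≡ 0 at y ∈ {1}; common: ∅.
Collecting: common zeros = {(2, 3)}, so the count is 1.
Comparison with the Bézout bound: 1 ≤ 2 = deg(f)·deg(g), as expected for curves with no common component (the affine F_5-count falls short of the bound because intersections may lie at infinity, over extension fields, or carry multiplicity).


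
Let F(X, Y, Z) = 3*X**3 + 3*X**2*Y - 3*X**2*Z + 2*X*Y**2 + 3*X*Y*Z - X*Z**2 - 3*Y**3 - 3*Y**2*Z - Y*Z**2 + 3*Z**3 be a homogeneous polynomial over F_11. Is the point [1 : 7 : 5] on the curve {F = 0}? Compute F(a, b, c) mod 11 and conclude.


F(1,7,5) ≡ 9 (mod 11); P is NOT on the curve.

Evaluate F(1, 7, 5) term-by-term (mod 11).
  3*X**3 ↦ 3·1·1·1 = 3
  3*X**2*Y ↦ 3·1·7·1 = 21
  -3*X**2*Z ↦ -3·1·1·5 = -15
  2*X*Y**2 ↦ 2·1·49·1 = 98
  3*X*Y*Z ↦ 3·1·7·5 = 105
  -X*Z**2 ↦ -1·1·1·25 = -25
  -3*Y**3 ↦ -3·1·343·1 = -1029
  -3*Y**2*Z ↦ -3·1·49·5 = -735
  -Y*Z**2 ↦ -1·1·7·25 = -175
  3*Z**3 ↦ 3·1·1·125 = 375
Sum: F(1, 7, 5) = (3) + (21) + (-15) + (98) + (105) + (-25) + (-1029) + (-735) + (-175) + (375) = -1377.
Reducing mod 11: -1377 ≡ 9 (mod 11).
Since F(a, b, c) ≡ 9 ≠ 0 (mod 11), P does NOT lie on the curve.


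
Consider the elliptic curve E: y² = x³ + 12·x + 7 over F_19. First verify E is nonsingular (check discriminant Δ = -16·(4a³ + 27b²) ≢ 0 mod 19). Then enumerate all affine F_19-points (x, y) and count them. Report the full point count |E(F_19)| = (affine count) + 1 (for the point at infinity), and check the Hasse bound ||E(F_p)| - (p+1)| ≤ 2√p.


Affine points = {(0, 8), (0, 11), (1, 1), (1, 18), (2, 1), (2, 18), (4, 9), (4, 10), (7, 4), (7, 15), (8, 8), (8, 11), (10, 5), (10, 14), (11, 8), (11, 11), (12, 6), (12, 13), (13, 2), (13, 17), (15, 3), (15, 16), (16, 1), (16, 18)}; affine count = 24; |E(F_19)| = 25.

Discriminant check: Δ ∝ 4a³ + 27b² = 4·12³ + 27·7² = 4·1728 + 27·49 ≡ 8 (mod 19). Nonzero ⇒ E is nonsingular.
For each x ∈ F_19, compute rhs = x³ + 12·x + 7 mod 19, then count y ∈ F_19 with y² ≡ rhs.
  x = 0: rhs = 7, matching y values: 8, 11 (2 points).
  x = 1: rhs = 1, matching y values: 1, 18 (2 points).
  x = 2: rhs = 1, matching y values: 1, 18 (2 points).
  x = 3: rhs = 13, matching y values: none (0 points).
  x = 4: rhs = 5, matching y values: 9, 10 (2 points).
  x = 5: rhs = 2, matching y values: none (0 points).
  x = 6: rhs = 10, matching y values: none (0 points).
  x = 7: rhs = 16, matching y values: 4, 15 (2 points).
  x = 8: rhs = 7, matching y values: 8, 11 (2 points).
  x = 9: rhs = 8, matching y values: none (0 points).
  x = 10: rhs = 6, matching y values: 5, 14 (2 points).
  x = 11: rhs = 7, matching y values: 8, 11 (2 points).
  x = 12: rhs = 17, matching y values: 6, 13 (2 points).
  x = 13: rhs = 4, matching y values: 2, 17 (2 points).
  x = 14: rhs = 12, matching y values: none (0 points).
  x = 15: rhs = 9, matching y values: 3, 16 (2 points).
  x = 16: rhs = 1, matching y values: 1, 18 (2 points).
  x = 17: rhs = 13, matching y values: none (0 points).
  x = 18: rhs = 13, matching y values: none (0 points).
Total affine count: 24.
Full point count |E(F_19)| = 24 + 1 = 25.
Hasse bound: |25 − (19+1)| = |5| = 5 ≤ 2√19 ≈ 8.7178 ✓.


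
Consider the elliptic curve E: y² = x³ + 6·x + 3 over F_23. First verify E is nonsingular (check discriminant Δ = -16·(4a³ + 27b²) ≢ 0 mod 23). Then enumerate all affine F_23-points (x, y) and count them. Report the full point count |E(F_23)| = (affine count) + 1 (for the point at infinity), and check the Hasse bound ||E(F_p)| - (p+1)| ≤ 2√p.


Affine points = {(0, 7), (0, 16), (2, 0), (3, 5), (3, 18), (6, 5), (6, 18), (9, 2), (9, 21), (12, 3), (12, 20), (13, 1), (13, 22), (14, 5), (14, 18), (15, 8), (15, 15), (16, 3), (16, 20), (17, 2), (17, 21), (18, 3), (18, 20), (20, 2), (20, 21), (21, 11), (21, 12)}; affine count = 27; |E(F_23)| = 28.

Discriminant check: Δ ∝ 4a³ + 27b² = 4·6³ + 27·3² = 4·216 + 27·9 ≡ 3 (mod 23). Nonzero ⇒ E is nonsingular.
For each x ∈ F_23, compute rhs = x³ + 6·x + 3 mod 23, then count y ∈ F_23 with y² ≡ rhs.
  x = 0: rhs = 3, matching y values: 7, 16 (2 points).
  x = 1: rhs = 10, matching y values: none (0 points).
  x = 2: rhs = 0, matching y values: 0 (1 points).
  x = 3: rhs = 2, matching y values: 5, 18 (2 points).
  x = 4: rhs = 22, matching y values: none (0 points).
  x = 5: rhs = 20, matching y values: none (0 points).
  x = 6: rhs = 2, matching y values: 5, 18 (2 points).
  x = 7: rhs = 20, matching y values: none (0 points).
  x = 8: rhs = 11, matching y values: none (0 points).
  x = 9: rhs = 4, matching y values: 2, 21 (2 points).
  x = 10: rhs = 5, matching y values: none (0 points).
  x = 11: rhs = 20, matching y values: none (0 points).
  x = 12: rhs = 9, matching y values: 3, 20 (2 points).
  x = 13: rhs = 1, matching y values: 1, 22 (2 points).
  x = 14: rhs = 2, matching y values: 5, 18 (2 points).
  x = 15: rhs = 18, matching y values: 8, 15 (2 points).
  x = 16: rhs = 9, matching y values: 3, 20 (2 points).
  x = 17: rhs = 4, matching y values: 2, 21 (2 points).
  x = 18: rhs = 9, matching y values: 3, 20 (2 points).
  x = 19: rhs = 7, matching y values: none (0 points).
  x = 20: rhs = 4, matching y values: 2, 21 (2 points).
  x = 21: rhs = 6, matching y values: 11, 12 (2 points).
  x = 22: rhs = 19, matching y values: none (0 points).
Total affine count: 27.
Full point count |E(F_23)| = 27 + 1 = 28.
Hasse bound: |28 − (23+1)| = |4| = 4 ≤ 2√23 ≈ 9.5917 ✓.


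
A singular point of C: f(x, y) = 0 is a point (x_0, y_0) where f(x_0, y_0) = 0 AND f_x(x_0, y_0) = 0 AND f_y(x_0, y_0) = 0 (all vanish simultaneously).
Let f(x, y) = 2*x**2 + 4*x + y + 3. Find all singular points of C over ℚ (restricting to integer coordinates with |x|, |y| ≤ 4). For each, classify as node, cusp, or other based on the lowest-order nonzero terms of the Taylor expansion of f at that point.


No singular points in the scanned grid; C is smooth there.

Compute partial derivatives:
  f_x = 4*x + 4.
  f_y = 1.
f_y = 1 is a nonzero constant, so f_y never vanishes: no point (x, y) can satisfy f = f_x = f_y = 0. In particular no (x, y) ∈ {−4, ..., 4}² is singular; the curve is smooth.


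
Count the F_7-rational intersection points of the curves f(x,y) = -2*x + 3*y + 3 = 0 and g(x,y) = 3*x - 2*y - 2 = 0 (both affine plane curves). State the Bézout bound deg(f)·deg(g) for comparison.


Common zeros: {(0, 6)}; count = 1; Bézout bound = 1.

deg(f) = 1, deg(g) = 1, so Bézout bound = 1.
Scan x ∈ F_7. For each x, list the y ∈ F_7 with f(x, y) ≡ 0 and those with g(x, y) ≡ 0 (mod 7); the common zeros in that column are the intersection.
  x = 0: f ≡ 0 at y ∈ {6}; g ≡ 0 at y ∈ {6}; common: {6}.
  x = 1: f ≡ 0 at y ∈ {2}; g ≡ 0 at y ∈ {4}; common: ∅.
  x = 2: f ≡ 0 at y ∈ {5}; g ≡ 0 at y ∈ {2}; common: ∅.
  x = 3: f ≡ 0 at y ∈ {1}; g ≡ 0 at y ∈ {0}; common: ∅.
  x = 4: f ≡ 0 at y ∈ {4}; g ≡ 0 at y ∈ {5}; common: ∅.
  x = 5: f ≡ 0 at y ∈ {0}; g ≡ 0 at y ∈ {3}; common: ∅.
  x = 6: f ≡ 0 at y ∈ {3}; g ≡ 0 at y ∈ {1}; common: ∅.
Collecting: common zeros = {(0, 6)}, so the count is 1.
Comparison with the Bézout bound: 1 ≤ 1 = deg(f)·deg(g), as expected for curves with no common component (the bound is attained).


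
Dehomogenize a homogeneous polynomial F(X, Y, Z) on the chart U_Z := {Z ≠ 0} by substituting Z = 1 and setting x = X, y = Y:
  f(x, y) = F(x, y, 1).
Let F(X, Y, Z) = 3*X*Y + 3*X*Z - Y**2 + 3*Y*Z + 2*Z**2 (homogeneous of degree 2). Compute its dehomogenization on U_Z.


f(x, y) = 3*x*y + 3*x - y**2 + 3*y + 2

On U_Z we set Z = 1. Each monomial c·X^i·Y^j·Z^k in F becomes c·x^i·y^j·1^k = c·x^i·y^j.
Substituting Z = 1: F(X, Y, 1) = 3*x*y + 3*x - y**2 + 3*y + 2.
Note: deg(f) ≤ deg(F) = 2; strict inequality happens when F is divisible by Z (lost terms).


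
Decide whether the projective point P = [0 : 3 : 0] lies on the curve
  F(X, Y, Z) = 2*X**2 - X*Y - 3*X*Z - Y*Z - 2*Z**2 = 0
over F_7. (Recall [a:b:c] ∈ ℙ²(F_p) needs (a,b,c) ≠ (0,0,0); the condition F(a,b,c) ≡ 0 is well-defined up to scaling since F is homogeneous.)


F(0,3,0) ≡ 0 (mod 7); P is on the curve.

Evaluate F(0, 3, 0) term-by-term (mod 7).
  2*X**2 ↦ 2·0·1·1 = 0
  -X*Y ↦ -1·0·3·1 = 0
  -3*X*Z ↦ -3·0·1·0 = 0
  -Y*Z ↦ -1·1·3·0 = 0
  -2*Z**2 ↦ -2·1·1·0 = 0
Sum: F(0, 3, 0) = (0) + (0) + (0) + (0) + (0) = 0.
Reducing mod 7: 0 ≡ 0 (mod 7).
Since F(a, b, c) ≡ 0 (mod 7), P lies on the curve.


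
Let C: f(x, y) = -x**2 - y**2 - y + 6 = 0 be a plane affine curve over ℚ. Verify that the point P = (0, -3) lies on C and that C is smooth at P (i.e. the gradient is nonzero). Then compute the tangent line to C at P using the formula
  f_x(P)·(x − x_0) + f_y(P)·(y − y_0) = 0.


Tangent line at P: 5*y + 15 = 0.

Step 1: f(0, -3) = 0, so P lies on C.
Step 2: partial derivatives
  f_x(x, y) = -2*x, f_y(x, y) = -2*y - 1.
  f_x(P) = 0, f_y(P) = 5 (gradient nonzero, so P is smooth).
Step 3: tangent line at P: 0·(x − 0) + 5·(y − -3) = 0.
Expanding: 5*y + 15 = 0.


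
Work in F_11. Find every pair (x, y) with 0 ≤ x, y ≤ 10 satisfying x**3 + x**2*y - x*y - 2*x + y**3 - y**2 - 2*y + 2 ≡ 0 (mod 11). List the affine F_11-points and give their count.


Affine F_11-points: {(0, 1), (3, 5), (6, 3), (6, 10), (7, 4), (9, 9), (10, 7), (10, 8)}; count = 8.

For each of the 121 pairs (x, y) ∈ F_11², evaluate f(x, y) mod 11. Record the zeros.
  x = 0: [0↦2, 1↦0, 2↦2, 3↦3, 4↦9, 5↦4, 6↦5, 7↦7, 8↦5, 9↦5, 10↦2]  zeros at y ∈ {1}
  x = 1: [0↦1, 1↦10, 2↦1, 3↦2, 4↦8, 5↦3, 6↦4, 7↦6, 8↦4, 9↦4, 10↦1]  zeros at y ∈ ∅
  x = 2: [0↦6, 1↦6, 2↦10, 3↦2, 4↦10, 5↦7, 6↦10, 7↦3, 8↦3, 9↦5, 10↦4]  zeros at y ∈ ∅
  x = 3: [0↦1, 1↦5, 2↦2, 3↦9, 4↦10, 5↦0, 6↦7, 7↦4, 8↦8, 9↦3, 10↦6]  zeros at y ∈ {5}
  x = 4: [0↦3, 1↦2, 2↦5, 3↦7, 4↦3, 5↦10, 6↦1, 7↦4, 8↦3, 9↦4, 10↦2]  zeros at y ∈ ∅
  x = 5: [0↦7, 1↦3, 2↦3, 3↦2, 4↦6, 5↦10, 6↦9, 7↦9, 8↦5, 9↦3, 10↦9]  zeros at y ∈ ∅
  x = 6: [0↦8, 1↦3, 2↦2, 3↦0, 4↦3, 5↦6, 6↦4, 7↦3, 8↦9, 9↦6, 10↦0]  zeros at y ∈ {3, 10}
  x = 7: [0↦1, 1↦8, 2↦8, 3↦7, 4↦0, 5↦4, 6↦3, 7↦3, 8↦10, 9↦8, 10↦3]  zeros at y ∈ {4}
  x = 8: [0↦3, 1↦2, 2↦5, 3↦7, 4↦3, 5↦10, 6↦1, 7↦4, 8↦3, 9↦4, 10↦2]  zeros at y ∈ ∅
  x = 9: [0↦9, 1↦2, 2↦10, 3↦6, 4↦7, 5↦8, 6↦4, 7↦1, 8↦5, 9↦0, 10↦3]  zeros at y ∈ {9}
  x = 10: [0↦3, 1↦3, 2↦7, 3↦10, 4↦7, 5↦4, 6↦7, 7↦0, 8↦0, 9↦2, 10↦1]  zeros at y ∈ {7, 8}
Collecting zeros: affine points = {(0, 1), (3, 5), (6, 3), (6, 10), (7, 4), (9, 9), (10, 7), (10, 8)}.
Total count |C(F_11)_aff| = 8.


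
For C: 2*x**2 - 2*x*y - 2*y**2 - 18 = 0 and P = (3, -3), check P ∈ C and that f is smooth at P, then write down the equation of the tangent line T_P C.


Tangent line at P: 18*x + 6*y - 36 = 0.

Step 1: f(3, -3) = 0, so P lies on C.
Step 2: partial derivatives
  f_x(x, y) = 4*x - 2*y, f_y(x, y) = -2*x - 4*y.
  f_x(P) = 18, f_y(P) = 6 (gradient nonzero, so P is smooth).
Step 3: tangent line at P: 18·(x − 3) + 6·(y − -3) = 0.
Expanding: 18*x + 6*y - 36 = 0.


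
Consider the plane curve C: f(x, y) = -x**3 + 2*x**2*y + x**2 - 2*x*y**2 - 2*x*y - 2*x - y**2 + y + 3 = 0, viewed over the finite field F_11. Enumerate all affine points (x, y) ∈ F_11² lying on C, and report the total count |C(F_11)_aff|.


Affine F_11-points: {(4, 7), (4, 8), (5, 1), (6, 5), (6, 9), (8, 3)}; count = 6.

For each of the 121 pairs (x, y) ∈ F_11², evaluate f(x, y) mod 11. Record the zeros.
  x = 0: [0↦3, 1↦3, 2↦1, 3↦8, 4↦2, 5↦5, 6↦6, 7↦5, 8↦2, 9↦8, 10↦1]  zeros at y ∈ ∅
  x = 1: [0↦1, 1↦10, 2↦2, 3↦10, 4↦1, 5↦8, 6↦9, 7↦4, 8↦4, 9↦9, 10↦8]  zeros at y ∈ ∅
  x = 2: [0↦6, 1↦6, 2↦7, 3↦9, 4↦1, 5↦5, 6↦10, 7↦5, 8↦1, 9↦9, 10↦7]  zeros at y ∈ ∅
  x = 3: [0↦1, 1↦7, 2↦10, 3↦10, 4↦7, 5↦1, 6↦3, 7↦2, 8↦9, 9↦2, 10↦3]  zeros at y ∈ ∅
  x = 4: [0↦2, 1↦7, 2↦5, 3↦7, 4↦2, 5↦1, 6↦4, 7↦0, 8↦0, 9↦4, 10↦1]  zeros at y ∈ {7, 8}
  x = 5: [0↦3, 1↦0, 2↦8, 3↦5, 4↦2, 5↦10, 6↦7, 7↦4, 8↦1, 9↦9, 10↦6]  zeros at y ∈ {1}
  x = 6: [0↦9, 1↦2, 2↦2, 3↦9, 4↦1, 5↦0, 6↦6, 7↦8, 8↦6, 9↦0, 10↦1]  zeros at y ∈ {5, 9}
  x = 7: [0↦3, 1↦7, 2↦3, 3↦2, 4↦4, 5↦9, 6↦6, 7↦6, 8↦9, 9↦4, 10↦2]  zeros at y ∈ ∅
  x = 8: [0↦1, 1↦9, 2↦5, 3↦0, 4↦5, 5↦9, 6↦1, 7↦3, 8↦4, 9↦4, 10↦3]  zeros at y ∈ {3}
  x = 9: [0↦8, 1↦2, 2↦2, 3↦8, 4↦9, 5↦5, 6↦7, 7↦4, 8↦7, 9↦5, 10↦9]  zeros at y ∈ ∅
  x = 10: [0↦7, 1↦2, 2↦10, 3↦9, 4↦10, 5↦2, 6↦7, 7↦3, 8↦1, 9↦1, 10↦3]  zeros at y ∈ ∅
Collecting zeros: affine points = {(4, 7), (4, 8), (5, 1), (6, 5), (6, 9), (8, 3)}.
Total count |C(F_11)_aff| = 6.


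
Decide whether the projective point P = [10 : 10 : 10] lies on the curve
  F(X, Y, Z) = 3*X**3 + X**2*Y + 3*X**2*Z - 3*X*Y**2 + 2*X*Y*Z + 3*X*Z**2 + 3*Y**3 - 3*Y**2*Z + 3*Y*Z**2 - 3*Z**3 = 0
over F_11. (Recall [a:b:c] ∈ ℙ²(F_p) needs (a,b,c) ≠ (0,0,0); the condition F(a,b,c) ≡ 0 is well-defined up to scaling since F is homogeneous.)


F(10,10,10) ≡ 2 (mod 11); P is NOT on the curve.

Evaluate F(10, 10, 10) term-by-term (mod 11).
  3*X**3 ↦ 3·1000·1·1 = 3000
  X**2*Y ↦ 1·100·10·1 = 1000
  3*X**2*Z ↦ 3·100·1·10 = 3000
  -3*X*Y**2 ↦ -3·10·100·1 = -3000
  2*X*Y*Z ↦ 2·10·10·10 = 2000
  3*X*Z**2 ↦ 3·10·1·100 = 3000
  3*Y**3 ↦ 3·1·1000·1 = 3000
  -3*Y**2*Z ↦ -3·1·100·10 = -3000
  3*Y*Z**2 ↦ 3·1·10·100 = 3000
  -3*Z**3 ↦ -3·1·1·1000 = -3000
Sum: F(10, 10, 10) = (3000) + (1000) + (3000) + (-3000) + (2000) + (3000) + (3000) + (-3000) + (3000) + (-3000) = 9000.
Reducing mod 11: 9000 ≡ 2 (mod 11).
Since F(a, b, c) ≡ 2 ≠ 0 (mod 11), P does NOT lie on the curve.


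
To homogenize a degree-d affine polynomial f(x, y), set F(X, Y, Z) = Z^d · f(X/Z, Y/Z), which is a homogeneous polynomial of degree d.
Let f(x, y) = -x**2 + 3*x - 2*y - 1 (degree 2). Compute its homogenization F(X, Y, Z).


F(X, Y, Z) = -X**2 + 3*X*Z - 2*Y*Z - Z**2

deg(f) = 2.
Substitute x = X/Z, y = Y/Z into f, then multiply by Z^2.
  monomial -1·x^2·y^0 ↦ -1·X^2·Y^0·Z^0.
  monomial 3·x^1·y^0 ↦ 3·X^1·Y^0·Z^1.
  monomial -2·x^0·y^1 ↦ -2·X^0·Y^1·Z^1.
  monomial -1·x^0·y^0 ↦ -1·X^0·Y^0·Z^2.
Collecting: F(X, Y, Z) = -X**2 + 3*X*Z - 2*Y*Z - Z**2.


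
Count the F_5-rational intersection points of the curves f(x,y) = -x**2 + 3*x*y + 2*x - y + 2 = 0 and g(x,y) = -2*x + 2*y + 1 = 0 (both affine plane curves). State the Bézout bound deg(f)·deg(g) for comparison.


Common zeros: {(0, 2), (4, 1)}; count = 2; Bézout bound = 2.

deg(f) = 2, deg(g) = 1, so Bézout bound = 2.
Scan x ∈ F_5. For each x, list the y ∈ F_5 with f(x, y) ≡ 0 and those with g(x, y) ≡ 0 (mod 5); the common zeros in that column are the intersection.
  x = 0: f ≡ 0 at y ∈ {2}; g ≡ 0 at y ∈ {2}; common: {2}.
  x = 1: f ≡ 0 at y ∈ {1}; g ≡ 0 at y ∈ {3}; common: ∅.
  x = 2: f ≡ 0 at y ∈ ∅; g ≡ 0 at y ∈ {4}; common: ∅.
  x = 3: f ≡ 0 at y ∈ {2}; g ≡ 0 at y ∈ {0}; common: ∅.
  x = 4: f ≡ 0 at y ∈ {1}; g ≡ 0 at y ∈ {1}; common: {1}.
Collecting: common zeros = {(0, 2), (4, 1)}, so the count is 2.
Comparison with the Bézout bound: 2 ≤ 2 = deg(f)·deg(g), as expected for curves with no common component (the bound is attained).


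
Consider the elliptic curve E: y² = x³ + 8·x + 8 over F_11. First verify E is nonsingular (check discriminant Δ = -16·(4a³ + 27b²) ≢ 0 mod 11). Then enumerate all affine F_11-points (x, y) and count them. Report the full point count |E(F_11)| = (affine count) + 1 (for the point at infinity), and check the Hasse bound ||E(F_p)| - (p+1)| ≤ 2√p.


Affine points = {(3, 2), (3, 9), (4, 4), (4, 7), (7, 0), (8, 1), (8, 10)}; affine count = 7; |E(F_11)| = 8.

Discriminant check: Δ ∝ 4a³ + 27b² = 4·8³ + 27·8² = 4·512 + 27·64 ≡ 3 (mod 11). Nonzero ⇒ E is nonsingular.
For each x ∈ F_11, compute rhs = x³ + 8·x + 8 mod 11, then count y ∈ F_11 with y² ≡ rhs.
  x = 0: rhs = 8, matching y values: none (0 points).
  x = 1: rhs = 6, matching y values: none (0 points).
  x = 2: rhs = 10, matching y values: none (0 points).
  x = 3: rhs = 4, matching y values: 2, 9 (2 points).
  x = 4: rhs = 5, matching y values: 4, 7 (2 points).
  x = 5: rhs = 8, matching y values: none (0 points).
  x = 6: rhs = 8, matching y values: none (0 points).
  x = 7: rhs = 0, matching y values: 0 (1 points).
  x = 8: rhs = 1, matching y values: 1, 10 (2 points).
  x = 9: rhs = 6, matching y values: none (0 points).
  x = 10: rhs = 10, matching y values: none (0 points).
Total affine count: 7.
Full point count |E(F_11)| = 7 + 1 = 8.
Hasse bound: |8 − (11+1)| = |-4| = 4 ≤ 2√11 ≈ 6.6332 ✓.


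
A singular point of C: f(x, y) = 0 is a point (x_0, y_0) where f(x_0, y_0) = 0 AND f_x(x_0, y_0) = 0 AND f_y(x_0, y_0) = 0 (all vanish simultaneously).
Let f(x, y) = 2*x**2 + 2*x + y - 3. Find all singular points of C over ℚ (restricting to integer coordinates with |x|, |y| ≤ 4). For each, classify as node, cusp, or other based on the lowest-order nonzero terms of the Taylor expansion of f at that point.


No singular points in the scanned grid; C is smooth there.

Compute partial derivatives:
  f_x = 4*x + 2.
  f_y = 1.
f_y = 1 is a nonzero constant, so f_y never vanishes: no point (x, y) can satisfy f = f_x = f_y = 0. In particular no (x, y) ∈ {−4, ..., 4}² is singular; the curve is smooth.


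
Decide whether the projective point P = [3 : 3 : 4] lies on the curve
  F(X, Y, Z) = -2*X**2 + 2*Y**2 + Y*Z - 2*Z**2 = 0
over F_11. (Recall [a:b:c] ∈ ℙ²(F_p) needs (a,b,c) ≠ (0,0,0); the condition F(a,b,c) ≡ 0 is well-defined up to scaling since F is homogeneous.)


F(3,3,4) ≡ 2 (mod 11); P is NOT on the curve.

Evaluate F(3, 3, 4) term-by-term (mod 11).
  -2*X**2 ↦ -2·9·1·1 = -18
  2*Y**2 ↦ 2·1·9·1 = 18
  Y*Z ↦ 1·1·3·4 = 12
  -2*Z**2 ↦ -2·1·1·16 = -32
Sum: F(3, 3, 4) = (-18) + (18) + (12) + (-32) = -20.
Reducing mod 11: -20 ≡ 2 (mod 11).
Since F(a, b, c) ≡ 2 ≠ 0 (mod 11), P does NOT lie on the curve.


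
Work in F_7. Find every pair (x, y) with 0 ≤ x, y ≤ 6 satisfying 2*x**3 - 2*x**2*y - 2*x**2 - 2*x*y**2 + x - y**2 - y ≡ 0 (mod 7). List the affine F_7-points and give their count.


Affine F_7-points: {(0, 0), (0, 6), (1, 3), (2, 2), (2, 6), (3, 5), (5, 4), (5, 6), (6, 1), (6, 2)}; count = 10.

For each of the 49 pairs (x, y) ∈ F_7², evaluate f(x, y) mod 7. Record the zeros.
  x = 0: [0↦0, 1↦5, 2↦1, 3↦2, 4↦1, 5↦5, 6↦0]  zeros at y ∈ {0, 6}
  x = 1: [0↦1, 1↦2, 2↦4, 3↦0, 4↦4, 5↦2, 6↦1]  zeros at y ∈ {3}
  x = 2: [0↦3, 1↦3, 2↦0, 3↦1, 4↦6, 5↦1, 6↦0]  zeros at y ∈ {2, 6}
  x = 3: [0↦4, 1↦6, 2↦1, 3↦3, 4↦5, 5↦0, 6↦2]  zeros at y ∈ {5}
  x = 4: [0↦2, 1↦2, 2↦5, 3↦4, 4↦6, 5↦4, 6↦5]  zeros at y ∈ ∅
  x = 5: [0↦2, 1↦3, 2↦3, 3↦2, 4↦0, 5↦4, 6↦0]  zeros at y ∈ {4, 6}
  x = 6: [0↦2, 1↦0, 2↦0, 3↦2, 4↦6, 5↦5, 6↦6]  zeros at y ∈ {1, 2}
Collecting zeros: affine points = {(0, 0), (0, 6), (1, 3), (2, 2), (2, 6), (3, 5), (5, 4), (5, 6), (6, 1), (6, 2)}.
Total count |C(F_7)_aff| = 10.


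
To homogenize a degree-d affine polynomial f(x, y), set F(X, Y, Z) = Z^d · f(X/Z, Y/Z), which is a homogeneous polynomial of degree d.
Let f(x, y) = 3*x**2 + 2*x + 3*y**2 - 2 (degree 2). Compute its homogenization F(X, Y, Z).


F(X, Y, Z) = 3*X**2 + 2*X*Z + 3*Y**2 - 2*Z**2

deg(f) = 2.
Substitute x = X/Z, y = Y/Z into f, then multiply by Z^2.
  monomial 3·x^2·y^0 ↦ 3·X^2·Y^0·Z^0.
  monomial 2·x^1·y^0 ↦ 2·X^1·Y^0·Z^1.
  monomial 3·x^0·y^2 ↦ 3·X^0·Y^2·Z^0.
  monomial -2·x^0·y^0 ↦ -2·X^0·Y^0·Z^2.
Collecting: F(X, Y, Z) = 3*X**2 + 2*X*Z + 3*Y**2 - 2*Z**2.


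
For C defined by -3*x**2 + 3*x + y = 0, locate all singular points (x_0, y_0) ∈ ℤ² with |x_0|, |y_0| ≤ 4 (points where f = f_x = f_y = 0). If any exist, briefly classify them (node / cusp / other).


No singular points in the scanned grid; C is smooth there.

Compute partial derivatives:
  f_x = 3 - 6*x.
  f_y = 1.
f_y = 1 is a nonzero constant, so f_y never vanishes: no point (x, y) can satisfy f = f_x = f_y = 0. In particular no (x, y) ∈ {−4, ..., 4}² is singular; the curve is smooth.


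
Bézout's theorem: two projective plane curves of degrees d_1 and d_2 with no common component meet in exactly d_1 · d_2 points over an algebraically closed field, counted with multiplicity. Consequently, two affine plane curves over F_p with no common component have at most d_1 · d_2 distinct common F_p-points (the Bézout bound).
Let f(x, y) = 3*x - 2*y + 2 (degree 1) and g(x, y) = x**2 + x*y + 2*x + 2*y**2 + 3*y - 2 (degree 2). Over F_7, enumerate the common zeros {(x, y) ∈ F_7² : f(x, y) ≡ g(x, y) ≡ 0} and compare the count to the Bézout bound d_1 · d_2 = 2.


Common zeros: {(6, 3)}; count = 1; Bézout bound = 2.

deg(f) = 1, deg(g) = 2, so Bézout bound = 2.
Scan x ∈ F_7. For each x, list the y ∈ F_7 with f(x, y) ≡ 0 and those with g(x, y) ≡ 0 (mod 7); the common zeros in that column are the intersection.
  x = 0: f ≡ 0 at y ∈ {1}; g ≡ 0 at y ∈ {4, 5}; common: ∅.
  x = 1: f ≡ 0 at y ∈ {6}; g ≡ 0 at y ∈ {1, 4}; common: ∅.
  x = 2: f ≡ 0 at y ∈ {4}; g ≡ 0 at y ∈ ∅; common: ∅.
  x = 3: f ≡ 0 at y ∈ {2}; g ≡ 0 at y ∈ {1, 3}; common: ∅.
  x = 4: f ≡ 0 at y ∈ {0}; g ≡ 0 at y ∈ ∅; common: ∅.
  x = 5: f ≡ 0 at y ∈ {5}; g ≡ 0 at y ∈ ∅; common: ∅.
  x = 6: f ≡ 0 at y ∈ {3}; g ≡ 0 at y ∈ {3}; common: {3}.
Collecting: common zeros = {(6, 3)}, so the count is 1.
Comparison with the Bézout bound: 1 ≤ 2 = deg(f)·deg(g), as expected for curves with no common component (the affine F_7-count falls short of the bound because intersections may lie at infinity, over extension fields, or carry multiplicity).


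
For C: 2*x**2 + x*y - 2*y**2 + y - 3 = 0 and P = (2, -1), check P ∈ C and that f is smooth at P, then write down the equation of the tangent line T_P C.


Tangent line at P: 7*x + 7*y - 7 = 0.

Step 1: f(2, -1) = 0, so P lies on C.
Step 2: partial derivatives
  f_x(x, y) = 4*x + y, f_y(x, y) = x - 4*y + 1.
  f_x(P) = 7, f_y(P) = 7 (gradient nonzero, so P is smooth).
Step 3: tangent line at P: 7·(x − 2) + 7·(y − -1) = 0.
Expanding: 7*x + 7*y - 7 = 0.


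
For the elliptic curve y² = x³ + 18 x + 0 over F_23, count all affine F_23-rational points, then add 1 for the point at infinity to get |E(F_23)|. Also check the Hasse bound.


Affine points = {(0, 0), (3, 9), (3, 14), (5, 10), (5, 13), (6, 5), (6, 18), (7, 3), (7, 20), (8, 9), (8, 14), (12, 9), (12, 14), (13, 4), (13, 19), (14, 11), (14, 12), (19, 5), (19, 18), (21, 5), (21, 18), (22, 2), (22, 21)}; affine count = 23; |E(F_23)| = 24.

Discriminant check: Δ ∝ 4a³ + 27b² = 4·18³ + 27·0² = 4·5832 + 27·0 ≡ 6 (mod 23). Nonzero ⇒ E is nonsingular.
For each x ∈ F_23, compute rhs = x³ + 18·x + 0 mod 23, then count y ∈ F_23 with y² ≡ rhs.
  x = 0: rhs = 0, matching y values: 0 (1 points).
  x = 1: rhs = 19, matching y values: none (0 points).
  x = 2: rhs = 21, matching y values: none (0 points).
  x = 3: rhs = 12, matching y values: 9, 14 (2 points).
  x = 4: rhs = 21, matching y values: none (0 points).
  x = 5: rhs = 8, matching y values: 10, 13 (2 points).
  x = 6: rhs = 2, matching y values: 5, 18 (2 points).
  x = 7: rhs = 9, matching y values: 3, 20 (2 points).
  x = 8: rhs = 12, matching y values: 9, 14 (2 points).
  x = 9: rhs = 17, matching y values: none (0 points).
  x = 10: rhs = 7, matching y values: none (0 points).
  x = 11: rhs = 11, matching y values: none (0 points).
  x = 12: rhs = 12, matching y values: 9, 14 (2 points).
  x = 13: rhs = 16, matching y values: 4, 19 (2 points).
  x = 14: rhs = 6, matching y values: 11, 12 (2 points).
  x = 15: rhs = 11, matching y values: none (0 points).
  x = 16: rhs = 14, matching y values: none (0 points).
  x = 17: rhs = 21, matching y values: none (0 points).
  x = 18: rhs = 15, matching y values: none (0 points).
  x = 19: rhs = 2, matching y values: 5, 18 (2 points).
  x = 20: rhs = 11, matching y values: none (0 points).
  x = 21: rhs = 2, matching y values: 5, 18 (2 points).
  x = 22: rhs = 4, matching y values: 2, 21 (2 points).
Total affine count: 23.
Full point count |E(F_23)| = 23 + 1 = 24.
Hasse bound: |24 − (23+1)| = |0| = 0 ≤ 2√23 ≈ 9.5917 ✓.


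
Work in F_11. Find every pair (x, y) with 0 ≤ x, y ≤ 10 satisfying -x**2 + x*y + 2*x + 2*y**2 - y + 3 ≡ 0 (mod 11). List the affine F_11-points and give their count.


Affine F_11-points: {(1, 3), (1, 8), (3, 0), (3, 10), (4, 1), (4, 3), (9, 8), (9, 10), (10, 0), (10, 1)}; count = 10.

For each of the 121 pairs (x, y) ∈ F_11², evaluate f(x, y) mod 11. Record the zeros.
  x = 0: [0↦3, 1↦4, 2↦9, 3↦7, 4↦9, 5↦4, 6↦3, 7↦6, 8↦2, 9↦2, 10↦6]  zeros at y ∈ ∅
  x = 1: [0↦4, 1↦6, 2↦1, 3↦0, 4↦3, 5↦10, 6↦10, 7↦3, 8↦0, 9↦1, 10↦6]  zeros at y ∈ {3, 8}
  x = 2: [0↦3, 1↦6, 2↦2, 3↦2, 4↦6, 5↦3, 6↦4, 7↦9, 8↦7, 9↦9, 10↦4]  zeros at y ∈ ∅
  x = 3: [0↦0, 1↦4, 2↦1, 3↦2, 4↦7, 5↦5, 6↦7, 7↦2, 8↦1, 9↦4, 10↦0]  zeros at y ∈ {0, 10}
  x = 4: [0↦6, 1↦0, 2↦9, 3↦0, 4↦6, 5↦5, 6↦8, 7↦4, 8↦4, 9↦8, 10↦5]  zeros at y ∈ {1, 3}
  x = 5: [0↦10, 1↦5, 2↦4, 3↦7, 4↦3, 5↦3, 6↦7, 7↦4, 8↦5, 9↦10, 10↦8]  zeros at y ∈ ∅
  x = 6: [0↦1, 1↦8, 2↦8, 3↦1, 4↦9, 5↦10, 6↦4, 7↦2, 8↦4, 9↦10, 10↦9]  zeros at y ∈ ∅
  x = 7: [0↦1, 1↦9, 2↦10, 3↦4, 4↦2, 5↦4, 6↦10, 7↦9, 8↦1, 9↦8, 10↦8]  zeros at y ∈ ∅
  x = 8: [0↦10, 1↦8, 2↦10, 3↦5, 4↦4, 5↦7, 6↦3, 7↦3, 8↦7, 9↦4, 10↦5]  zeros at y ∈ ∅
  x = 9: [0↦6, 1↦5, 2↦8, 3↦4, 4↦4, 5↦8, 6↦5, 7↦6, 8↦0, 9↦9, 10↦0]  zeros at y ∈ {8, 10}
  x = 10: [0↦0, 1↦0, 2↦4, 3↦1, 4↦2, 5↦7, 6↦5, 7↦7, 8↦2, 9↦1, 10↦4]  zeros at y ∈ {0, 1}
Collecting zeros: affine points = {(1, 3), (1, 8), (3, 0), (3, 10), (4, 1), (4, 3), (9, 8), (9, 10), (10, 0), (10, 1)}.
Total count |C(F_11)_aff| = 10.


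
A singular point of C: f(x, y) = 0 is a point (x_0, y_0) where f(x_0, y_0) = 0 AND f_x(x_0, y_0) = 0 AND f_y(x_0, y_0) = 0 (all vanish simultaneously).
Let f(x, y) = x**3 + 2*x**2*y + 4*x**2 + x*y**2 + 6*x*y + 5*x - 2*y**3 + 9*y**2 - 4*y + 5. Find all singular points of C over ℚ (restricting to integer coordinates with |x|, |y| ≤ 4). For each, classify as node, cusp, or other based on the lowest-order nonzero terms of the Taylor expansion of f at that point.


Singular points: {(-2, 1)}; classification: cusp.

Compute partial derivatives:
  f_x = 3*x**2 + 4*x*y + 8*x + y**2 + 6*y + 5.
  f_y = 2*x**2 + 2*x*y + 6*x - 6*y**2 + 18*y - 4.
Scan x_0 ∈ {−4, ..., 4}. For each x_0, f_y(x_0, y) is a polynomial in y; find its integer roots y ∈ {−4, ..., 4}, then test f_x and f at those candidates.
  x = -4: f_y(-4, y) = -6*y**2 + 10*y + 4; vanishes at y ∈ {2}. (-4, 2): f_x = 5 ≠ 0.
  x = -3: f_y(-3, y) = -6*y**2 + 12*y - 4; no integer root y with |y| ≤ 4.
  x = -2: f_y(-2, y) = -6*y**2 + 14*y - 8; vanishes at y ∈ {1}. (-2, 1): f_x = 0, f = 0 — SINGULAR.
  x = -1: f_y(-1, y) = -6*y**2 + 16*y - 8; vanishes at y ∈ {2}. (-1, 2): f_x = 8 ≠ 0.
  x = 0: f_y(0, y) = -6*y**2 + 18*y - 4; no integer root y with |y| ≤ 4.
  x = 1: f_y(1, y) = -6*y**2 + 20*y + 4; no integer root y with |y| ≤ 4.
  x = 2: f_y(2, y) = -6*y**2 + 22*y + 16; no integer root y with |y| ≤ 4.
  x = 3: f_y(3, y) = -6*y**2 + 24*y + 32; no integer root y with |y| ≤ 4.
  x = 4: f_y(4, y) = -6*y**2 + 26*y + 52; no integer root y with |y| ≤ 4.
Only singular point on the grid: (-2, 1).
Classify: substitute x = -2 + u, y = 1 + v and expand: f = u**3 + 2*u**2*v + u*v**2 - 2*v**3 + v**2.
No constant or linear terms (consistent with a singular point). Quadratic part: v**2. Cubic part: u**3 + 2*u**2*v + u*v**2 - 2*v**3.
The quadratic part v**2 is a perfect square, so there is a single (double) tangent line v = 0, i.e. y = 1. Restricting the cubic part to that line (v = 0) leaves u**3 ≠ 0, so f is not divisible by v and the branch is v² ≈ -u**3 to lowest order — this is a cusp.
Classification: cusp.


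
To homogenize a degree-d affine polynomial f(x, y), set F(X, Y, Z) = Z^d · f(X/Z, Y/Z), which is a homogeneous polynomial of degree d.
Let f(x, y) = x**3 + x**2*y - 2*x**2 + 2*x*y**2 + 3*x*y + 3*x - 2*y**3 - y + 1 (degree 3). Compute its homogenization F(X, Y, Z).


F(X, Y, Z) = X**3 + X**2*Y - 2*X**2*Z + 2*X*Y**2 + 3*X*Y*Z + 3*X*Z**2 - 2*Y**3 - Y*Z**2 + Z**3

deg(f) = 3.
Substitute x = X/Z, y = Y/Z into f, then multiply by Z^3.
  monomial 1·x^3·y^0 ↦ 1·X^3·Y^0·Z^0.
  monomial 1·x^2·y^1 ↦ 1·X^2·Y^1·Z^0.
  monomial -2·x^2·y^0 ↦ -2·X^2·Y^0·Z^1.
  monomial 2·x^1·y^2 ↦ 2·X^1·Y^2·Z^0.
  monomial 3·x^1·y^1 ↦ 3·X^1·Y^1·Z^1.
  monomial 3·x^1·y^0 ↦ 3·X^1·Y^0·Z^2.
  monomial -2·x^0·y^3 ↦ -2·X^0·Y^3·Z^0.
  monomial -1·x^0·y^1 ↦ -1·X^0·Y^1·Z^2.
  monomial 1·x^0·y^0 ↦ 1·X^0·Y^0·Z^3.
Collecting: F(X, Y, Z) = X**3 + X**2*Y - 2*X**2*Z + 2*X*Y**2 + 3*X*Y*Z + 3*X*Z**2 - 2*Y**3 - Y*Z**2 + Z**3.


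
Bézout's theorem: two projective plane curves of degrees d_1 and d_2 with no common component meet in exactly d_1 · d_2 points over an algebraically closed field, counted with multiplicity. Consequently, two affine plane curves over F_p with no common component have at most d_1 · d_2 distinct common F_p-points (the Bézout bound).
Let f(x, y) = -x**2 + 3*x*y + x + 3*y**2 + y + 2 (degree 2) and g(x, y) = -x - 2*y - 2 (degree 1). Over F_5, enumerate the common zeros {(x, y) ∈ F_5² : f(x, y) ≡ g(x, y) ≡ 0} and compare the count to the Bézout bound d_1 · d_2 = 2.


Common zeros: ∅; count = 0; Bézout bound = 2.

deg(f) = 2, deg(g) = 1, so Bézout bound = 2.
Scan x ∈ F_5. For each x, list the y ∈ F_5 with f(x, y) ≡ 0 and those with g(x, y) ≡ 0 (mod 5); the common zeros in that column are the intersection.
  x = 0: f ≡ 0 at y ∈ ∅; g ≡ 0 at y ∈ {4}; common: ∅.
  x = 1: f ≡ 0 at y ∈ ∅; g ≡ 0 at y ∈ {1}; common: ∅.
  x = 2: f ≡ 0 at y ∈ {0, 1}; g ≡ 0 at y ∈ {3}; common: ∅.
  x = 3: f ≡ 0 at y ∈ ∅; g ≡ 0 at y ∈ {0}; common: ∅.
  x = 4: f ≡ 0 at y ∈ {0, 4}; g ≡ 0 at y ∈ {2}; common: ∅.
Collecting: common zeros = ∅, so the count is 0.
Comparison with the Bézout bound: 0 ≤ 2 = deg(f)·deg(g), as expected for curves with no common component (the affine F_5-count falls short of the bound because intersections may lie at infinity, over extension fields, or carry multiplicity).


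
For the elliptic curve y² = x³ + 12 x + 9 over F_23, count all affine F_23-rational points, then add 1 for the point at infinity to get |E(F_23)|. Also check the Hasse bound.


Affine points = {(0, 3), (0, 20), (2, 8), (2, 15), (3, 7), (3, 16), (4, 11), (4, 12), (9, 8), (9, 15), (10, 5), (10, 18), (11, 0), (12, 8), (12, 15), (13, 4), (13, 19), (14, 0), (18, 10), (18, 13), (19, 9), (19, 14), (21, 0)}; affine count = 23; |E(F_23)| = 24.

Discriminant check: Δ ∝ 4a³ + 27b² = 4·12³ + 27·9² = 4·1728 + 27·81 ≡ 14 (mod 23). Nonzero ⇒ E is nonsingular.
For each x ∈ F_23, compute rhs = x³ + 12·x + 9 mod 23, then count y ∈ F_23 with y² ≡ rhs.
  x = 0: rhs = 9, matching y values: 3, 20 (2 points).
  x = 1: rhs = 22, matching y values: none (0 points).
  x = 2: rhs = 18, matching y values: 8, 15 (2 points).
  x = 3: rhs = 3, matching y values: 7, 16 (2 points).
  x = 4: rhs = 6, matching y values: 11, 12 (2 points).
  x = 5: rhs = 10, matching y values: none (0 points).
  x = 6: rhs = 21, matching y values: none (0 points).
  x = 7: rhs = 22, matching y values: none (0 points).
  x = 8: rhs = 19, matching y values: none (0 points).
  x = 9: rhs = 18, matching y values: 8, 15 (2 points).
  x = 10: rhs = 2, matching y values: 5, 18 (2 points).
  x = 11: rhs = 0, matching y values: 0 (1 points).
  x = 12: rhs = 18, matching y values: 8, 15 (2 points).
  x = 13: rhs = 16, matching y values: 4, 19 (2 points).
  x = 14: rhs = 0, matching y values: 0 (1 points).
  x = 15: rhs = 22, matching y values: none (0 points).
  x = 16: rhs = 19, matching y values: none (0 points).
  x = 17: rhs = 20, matching y values: none (0 points).
  x = 18: rhs = 8, matching y values: 10, 13 (2 points).
  x = 19: rhs = 12, matching y values: 9, 14 (2 points).
  x = 20: rhs = 15, matching y values: none (0 points).
  x = 21: rhs = 0, matching y values: 0 (1 points).
  x = 22: rhs = 19, matching y values: none (0 points).
Total affine count: 23.
Full point count |E(F_23)| = 23 + 1 = 24.
Hasse bound: |24 − (23+1)| = |0| = 0 ≤ 2√23 ≈ 9.5917 ✓.


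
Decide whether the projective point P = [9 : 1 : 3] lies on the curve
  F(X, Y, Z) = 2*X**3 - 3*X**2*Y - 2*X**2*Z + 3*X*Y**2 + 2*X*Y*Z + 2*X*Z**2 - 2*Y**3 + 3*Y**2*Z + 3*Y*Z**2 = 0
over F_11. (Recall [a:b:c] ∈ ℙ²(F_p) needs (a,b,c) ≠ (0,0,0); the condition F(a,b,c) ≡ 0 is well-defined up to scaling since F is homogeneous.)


F(9,1,3) ≡ 5 (mod 11); P is NOT on the curve.

Evaluate F(9, 1, 3) term-by-term (mod 11).
  2*X**3 ↦ 2·729·1·1 = 1458
  -3*X**2*Y ↦ -3·81·1·1 = -243
  -2*X**2*Z ↦ -2·81·1·3 = -486
  3*X*Y**2 ↦ 3·9·1·1 = 27
  2*X*Y*Z ↦ 2·9·1·3 = 54
  2*X*Z**2 ↦ 2·9·1·9 = 162
  -2*Y**3 ↦ -2·1·1·1 = -2
  3*Y**2*Z ↦ 3·1·1·3 = 9
  3*Y*Z**2 ↦ 3·1·1·9 = 27
Sum: F(9, 1, 3) = (1458) + (-243) + (-486) + (27) + (54) + (162) + (-2) + (9) + (27) = 1006.
Reducing mod 11: 1006 ≡ 5 (mod 11).
Since F(a, b, c) ≡ 5 ≠ 0 (mod 11), P does NOT lie on the curve.
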